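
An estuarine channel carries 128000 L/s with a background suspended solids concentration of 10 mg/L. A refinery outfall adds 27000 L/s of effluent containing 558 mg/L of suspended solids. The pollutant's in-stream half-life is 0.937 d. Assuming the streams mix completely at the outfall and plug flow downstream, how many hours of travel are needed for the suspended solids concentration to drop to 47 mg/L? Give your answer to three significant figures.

Mixed concentration C = ΣQC/ΣQ = (128000·10.00 + 27000·558.0) / 155000 = 16350000/155000 = 105.5 mg/L.
Half-life 0.937 d → k = ln 2 / 0.937 = 0.7398 d⁻¹.
105.5·exp(−k·t) = 47 → t = ln(105.5/47)/k = 94390 s = 26.22 h.

26.2 h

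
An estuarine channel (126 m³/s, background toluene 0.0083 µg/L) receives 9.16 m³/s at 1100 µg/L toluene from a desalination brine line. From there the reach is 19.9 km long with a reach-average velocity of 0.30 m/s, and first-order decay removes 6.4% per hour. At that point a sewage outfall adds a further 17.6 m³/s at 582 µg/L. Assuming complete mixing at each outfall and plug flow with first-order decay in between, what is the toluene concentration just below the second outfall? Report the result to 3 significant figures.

86.6 µg/L

Flow-weighted average: C = (126.0·0.008300 + 9.160·1100) / 135.2 = 10080/135.2 = 74.56 µg/L; combined flow 135.2 m³/s.
Travel time t = 19.9·1000 / 0.30 = 66330 s = 18.43 h.
6.4%/h lost → k = −ln(1 − 0.064) = 0.06614 h⁻¹.
Applying C = C₀e^(−kt): 74.56 × 0.2956 = 22.04 µg/L.
Second outfall: C = (135.2·22.04 + 17.60·582.0)/152.8 = 86.56 µg/L.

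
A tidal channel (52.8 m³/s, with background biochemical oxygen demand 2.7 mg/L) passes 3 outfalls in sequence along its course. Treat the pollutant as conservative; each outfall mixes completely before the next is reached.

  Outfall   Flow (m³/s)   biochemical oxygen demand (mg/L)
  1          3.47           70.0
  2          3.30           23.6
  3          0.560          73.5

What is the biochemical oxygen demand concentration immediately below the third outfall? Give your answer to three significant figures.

After outfall 1: Q = 52.80 + 3.470 = 56.27 m³/s; C = (52.80·2.700 + 3.470·70.00)/56.27 = 6.850 mg/L.
After outfall 2: Q = 56.27 + 3.300 = 59.57 m³/s; C = (56.27·6.850 + 3.300·23.60)/59.57 = 7.778 mg/L.
After outfall 3: Q = 59.57 + 0.5600 = 60.13 m³/s; C = (59.57·7.778 + 0.5600·73.50)/60.13 = 8.390 mg/L.

8.39 mg/L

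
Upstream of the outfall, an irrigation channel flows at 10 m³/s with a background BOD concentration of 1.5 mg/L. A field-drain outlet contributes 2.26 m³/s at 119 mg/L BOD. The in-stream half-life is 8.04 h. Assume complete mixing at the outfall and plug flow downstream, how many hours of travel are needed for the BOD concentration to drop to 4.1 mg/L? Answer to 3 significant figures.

20.1 h

Conservation of mass: C = (10.00·1.500 + 2.260·119.0) / 12.26 = 283.9/12.26 = 23.16 mg/L.
Half-life 8.04 h → k = ln 2 / 8.04 = 0.08621 h⁻¹ = 2.069 d⁻¹.
23.16·exp(−k·t) = 4.1 → t = ln(23.16/4.1)/k = 72300 s = 20.08 h.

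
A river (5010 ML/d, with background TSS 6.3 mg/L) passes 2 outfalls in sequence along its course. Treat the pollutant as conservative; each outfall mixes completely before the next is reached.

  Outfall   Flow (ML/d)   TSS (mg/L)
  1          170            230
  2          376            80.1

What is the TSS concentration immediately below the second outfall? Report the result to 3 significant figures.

Outfall 1: combined Q = 5180 ML/d; C = (5010·6.300 + 170.0·230.0)/5180 = 13.64 mg/L.
Outfall 2: combined Q = 5556 ML/d; C = (5180·13.64 + 376.0·80.10)/5556 = 18.14 mg/L.

18.1 mg/L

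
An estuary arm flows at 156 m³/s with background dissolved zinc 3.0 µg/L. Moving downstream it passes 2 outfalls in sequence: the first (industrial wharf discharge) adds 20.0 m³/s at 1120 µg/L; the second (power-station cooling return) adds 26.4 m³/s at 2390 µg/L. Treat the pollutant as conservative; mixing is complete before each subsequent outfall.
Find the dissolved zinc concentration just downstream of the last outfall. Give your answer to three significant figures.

Below outfall 1: Q → 176.0 m³/s, C = (156.0·3.000 + 20.00·1120)/176.0 = 129.9 µg/L.
Below outfall 2: Q → 202.4 m³/s, C = (176.0·129.9 + 26.40·2390)/202.4 = 424.7 µg/L.

425 µg/L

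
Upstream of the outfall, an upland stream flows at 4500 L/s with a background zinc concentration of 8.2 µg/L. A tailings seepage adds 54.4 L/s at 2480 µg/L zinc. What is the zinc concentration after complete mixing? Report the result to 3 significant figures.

Flow-weighted average: C = (4500·8.200 + 54.40·2480) / 4554 = 171800/4554 = 37.72 µg/L.

37.7 µg/L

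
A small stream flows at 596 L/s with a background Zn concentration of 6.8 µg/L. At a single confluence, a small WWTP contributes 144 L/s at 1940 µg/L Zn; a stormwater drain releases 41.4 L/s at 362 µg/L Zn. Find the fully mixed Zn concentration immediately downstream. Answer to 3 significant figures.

382 µg/L

Conservation of mass: C = (596.0·6.800 + 144.0·1940 + 41.40·362.0) / 781.4 = 298400/781.4 = 381.9 µg/L.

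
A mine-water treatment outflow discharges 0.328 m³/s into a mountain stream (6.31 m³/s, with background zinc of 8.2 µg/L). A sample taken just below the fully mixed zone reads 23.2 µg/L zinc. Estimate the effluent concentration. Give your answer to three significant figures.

Mass balance: 6.310·8.200 + 0.3280·Cₑ = 6.638·23.20
→ Cₑ = (6.638·23.20 − 6.310·8.200) / 0.3280 = 311.8 µg/L.

312 µg/L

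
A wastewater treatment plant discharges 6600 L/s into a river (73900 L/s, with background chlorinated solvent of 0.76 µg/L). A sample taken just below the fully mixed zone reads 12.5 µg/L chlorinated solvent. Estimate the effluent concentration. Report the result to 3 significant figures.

Mass balance: 73900·0.7600 + 6600·Cₑ = 80500·12.50
→ Cₑ = (80500·12.50 − 73900·0.7600) / 6600 = 144.0 µg/L.

144 µg/L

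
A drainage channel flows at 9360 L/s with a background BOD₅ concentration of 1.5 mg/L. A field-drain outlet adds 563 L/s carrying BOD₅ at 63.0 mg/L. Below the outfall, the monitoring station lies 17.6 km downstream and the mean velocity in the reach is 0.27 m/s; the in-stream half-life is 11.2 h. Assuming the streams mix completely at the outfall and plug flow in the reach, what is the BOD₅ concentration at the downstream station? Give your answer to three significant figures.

Flow-weighted average: C = (9360·1.500 + 563.0·63.00) / 9923 = 49510/9923 = 4.989 mg/L.
Travel time t = 17.6·1000 / 0.27 = 65190 s = 18.11 h.
Half-life 11.2 h → k = ln 2 / 11.2 = 0.06189 h⁻¹ = 1.485 d⁻¹.
First-order decay: C = 4.989·exp(−k·t) = 4.989·0.3261 = 1.627 mg/L.

1.63 mg/L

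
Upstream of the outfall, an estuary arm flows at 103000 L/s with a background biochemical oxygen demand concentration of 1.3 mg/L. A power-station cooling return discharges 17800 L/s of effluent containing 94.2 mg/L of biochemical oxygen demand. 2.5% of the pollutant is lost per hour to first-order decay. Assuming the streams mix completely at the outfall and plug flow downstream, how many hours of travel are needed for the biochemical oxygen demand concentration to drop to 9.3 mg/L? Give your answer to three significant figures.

18.9 h

Mixed concentration C = ΣQC/ΣQ = (103000·1.300 + 17800·94.20) / 120800 = 1811000/120800 = 14.99 mg/L.
2.5%/h lost → k = −ln(1 − 0.025) = 0.02532 h⁻¹.
14.99·exp(−k·t) = 9.3 → t = ln(14.99/9.3)/k = 67870 s = 18.85 h.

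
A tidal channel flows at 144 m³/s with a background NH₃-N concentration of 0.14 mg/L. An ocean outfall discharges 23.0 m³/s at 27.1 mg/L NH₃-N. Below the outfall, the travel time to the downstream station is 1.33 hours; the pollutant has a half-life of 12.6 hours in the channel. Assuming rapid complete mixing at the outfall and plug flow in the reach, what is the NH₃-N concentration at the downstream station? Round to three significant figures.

After mixing, C = (144.0·0.1400 + 23.00·27.10) / 167.0 = 643.5/167.0 = 3.853 mg/L.
Half-life 12.6 h → k = ln 2 / 12.6 = 0.05501 h⁻¹ = 1.320 d⁻¹.
After decay, C = 3.853 × e^(−kt) = 3.853 × 0.9294 = 3.581 mg/L.

3.58 mg/L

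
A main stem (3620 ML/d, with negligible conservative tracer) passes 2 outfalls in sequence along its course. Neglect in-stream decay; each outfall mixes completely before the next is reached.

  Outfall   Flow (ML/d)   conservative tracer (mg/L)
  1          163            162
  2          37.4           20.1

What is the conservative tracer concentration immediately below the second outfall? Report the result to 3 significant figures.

7.11 mg/L

After outfall 1: Q = 3620 + 163.0 = 3783 ML/d; C = (3620·0 + 163.0·162.0)/3783 = 6.980 mg/L.
After outfall 2: Q = 3783 + 37.40 = 3820 ML/d; C = (3783·6.980 + 37.40·20.10)/3820 = 7.109 mg/L.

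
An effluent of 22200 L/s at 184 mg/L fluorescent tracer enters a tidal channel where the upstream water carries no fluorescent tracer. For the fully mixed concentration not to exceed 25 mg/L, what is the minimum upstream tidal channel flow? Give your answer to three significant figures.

Set C_mix = 25: (Q·0 + 22200·184.0) / (Q + 22200) = 25
→ Q = 22200·(184.0 − 25)/(25 − 0) = 141200 L/s.

141000 L/s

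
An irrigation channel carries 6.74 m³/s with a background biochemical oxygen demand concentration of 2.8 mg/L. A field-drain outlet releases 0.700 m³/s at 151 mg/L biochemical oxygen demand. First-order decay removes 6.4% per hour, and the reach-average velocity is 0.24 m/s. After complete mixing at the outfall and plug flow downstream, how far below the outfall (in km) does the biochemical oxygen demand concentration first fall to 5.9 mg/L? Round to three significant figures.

Mixed concentration C = ΣQC/ΣQ = (6.740·2.800 + 0.7000·151.0) / 7.440 = 124.6/7.440 = 16.74 mg/L.
6.4%/h lost → k = −ln(1 − 0.064) = 0.06614 h⁻¹.
Set 16.74·exp(−k·t) = 5.9 → t = ln(16.74/5.9)/k = 56770 s = 15.77 h.
Distance = v·t = 0.24·56770 = 13630 m = 13.63 km.

13.6 km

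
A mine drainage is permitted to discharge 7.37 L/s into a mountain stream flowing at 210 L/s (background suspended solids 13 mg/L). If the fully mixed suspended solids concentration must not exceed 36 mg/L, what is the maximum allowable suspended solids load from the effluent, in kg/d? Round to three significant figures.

440 kg/d

Mass balance at the limit: 210.0·13.00 + 7.370·Cₑ = 217.4·36 → Cₑ = 691.4 mg/L.
7.370 L/s = 0.007370 m³/s. Load = 0.007370 m³/s × 691.4 g/m³ × 86 400 s/d = 440.2 kg/d.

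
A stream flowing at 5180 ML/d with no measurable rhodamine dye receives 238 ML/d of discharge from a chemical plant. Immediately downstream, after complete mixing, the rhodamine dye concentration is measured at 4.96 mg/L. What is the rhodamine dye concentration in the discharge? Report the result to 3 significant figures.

Mass balance: 5180·0 + 238.0·Cₑ = 5418·4.960
→ Cₑ = (5418·4.960 − 5180·0) / 238.0 = 112.9 mg/L.

113 mg/L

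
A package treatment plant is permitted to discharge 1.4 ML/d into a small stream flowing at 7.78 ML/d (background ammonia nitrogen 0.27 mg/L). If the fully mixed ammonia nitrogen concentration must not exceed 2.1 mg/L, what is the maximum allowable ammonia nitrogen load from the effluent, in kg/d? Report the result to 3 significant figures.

Mass balance at the limit: 7.780·0.2700 + 1.400·Cₑ = 9.180·2.1 → Cₑ = 12.27 mg/L.
1.400 ML/d = 0.01620 m³/s. Load = 0.01620 m³/s × 12.27 g/m³ × 86 400 s/d = 17.18 kg/d.

17.2 kg/d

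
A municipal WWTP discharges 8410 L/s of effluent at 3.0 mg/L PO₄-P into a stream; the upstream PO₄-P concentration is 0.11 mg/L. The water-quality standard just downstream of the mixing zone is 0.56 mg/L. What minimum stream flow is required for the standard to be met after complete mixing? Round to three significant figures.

Set C_mix = 0.56: (Q·0.1100 + 8410·3.000) / (Q + 8410) = 0.56
→ Q = 8410·(3.000 − 0.56)/(0.56 − 0.1100) = 45600 L/s.

45600 L/s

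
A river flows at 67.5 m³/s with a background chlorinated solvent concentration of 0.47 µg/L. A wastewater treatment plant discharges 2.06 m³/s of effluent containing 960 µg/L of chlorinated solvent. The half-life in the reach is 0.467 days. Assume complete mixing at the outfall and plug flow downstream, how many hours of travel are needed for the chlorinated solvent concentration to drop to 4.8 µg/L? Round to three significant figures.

29.0 h

Mixed concentration C = ΣQC/ΣQ = (67.50·0.4700 + 2.060·960.0) / 69.56 = 2009/69.56 = 28.89 µg/L.
Half-life 0.467 d → k = ln 2 / 0.467 = 1.484 d⁻¹.
28.89·exp(−k·t) = 4.8 → t = ln(28.89/4.8)/k = 104500 s = 29.02 h.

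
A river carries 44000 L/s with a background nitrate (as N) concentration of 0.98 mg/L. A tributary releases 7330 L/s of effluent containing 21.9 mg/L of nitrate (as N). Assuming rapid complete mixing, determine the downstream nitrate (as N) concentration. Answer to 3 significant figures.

After mixing, C = (44000·0.9800 + 7330·21.90) / 51330 = 203600/51330 = 3.967 mg/L.

3.97 mg/L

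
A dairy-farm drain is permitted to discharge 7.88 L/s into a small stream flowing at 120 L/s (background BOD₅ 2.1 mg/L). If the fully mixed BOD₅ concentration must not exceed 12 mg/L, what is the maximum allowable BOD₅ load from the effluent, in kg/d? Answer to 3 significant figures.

111 kg/d

Mass balance at the limit: 120.0·2.100 + 7.880·Cₑ = 127.9·12 → Cₑ = 162.8 mg/L.
7.880 L/s = 0.007880 m³/s. Load = 0.007880 m³/s × 162.8 g/m³ × 86 400 s/d = 110.8 kg/d.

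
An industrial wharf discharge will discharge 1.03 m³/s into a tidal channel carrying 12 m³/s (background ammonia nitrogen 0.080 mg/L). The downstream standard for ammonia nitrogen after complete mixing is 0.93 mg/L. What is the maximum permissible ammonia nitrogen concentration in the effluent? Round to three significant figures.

At the limit, (Qr·Cr + Qe·Cₑ)/(Qr + Qe) = 0.93:
Cₑ = (13.03·0.93 − 12.00·0.08000) / 1.030 = 10.83 mg/L.

10.8 mg/L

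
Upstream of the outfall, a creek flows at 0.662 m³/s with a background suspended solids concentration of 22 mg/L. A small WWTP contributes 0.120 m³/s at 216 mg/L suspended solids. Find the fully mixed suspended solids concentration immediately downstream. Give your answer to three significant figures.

Conservation of mass: C = (0.6620·22.00 + 0.1200·216.0) / 0.7820 = 40.48/0.7820 = 51.77 mg/L.

51.8 mg/L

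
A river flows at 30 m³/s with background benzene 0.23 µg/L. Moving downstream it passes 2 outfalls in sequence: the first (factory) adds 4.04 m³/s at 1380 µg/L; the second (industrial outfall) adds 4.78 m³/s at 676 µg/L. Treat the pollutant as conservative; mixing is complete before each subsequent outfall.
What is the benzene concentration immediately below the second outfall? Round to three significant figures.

Outfall 1: combined Q = 34.04 m³/s; C = (30.00·0.2300 + 4.040·1380)/34.04 = 164.0 µg/L.
Outfall 2: combined Q = 38.82 m³/s; C = (34.04·164.0 + 4.780·676.0)/38.82 = 227.0 µg/L.

227 µg/L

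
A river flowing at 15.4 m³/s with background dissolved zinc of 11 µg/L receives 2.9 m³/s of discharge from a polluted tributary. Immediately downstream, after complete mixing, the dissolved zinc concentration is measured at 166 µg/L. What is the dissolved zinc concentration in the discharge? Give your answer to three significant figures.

Mass balance: 15.40·11.00 + 2.900·Cₑ = 18.30·166.0
→ Cₑ = (18.30·166.0 − 15.40·11.00) / 2.900 = 989.1 µg/L.

989 µg/L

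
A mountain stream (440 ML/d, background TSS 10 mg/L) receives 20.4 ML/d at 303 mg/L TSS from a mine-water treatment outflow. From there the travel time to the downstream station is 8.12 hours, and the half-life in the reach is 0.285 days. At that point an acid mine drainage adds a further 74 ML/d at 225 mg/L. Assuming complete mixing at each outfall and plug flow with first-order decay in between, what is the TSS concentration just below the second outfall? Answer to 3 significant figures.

39.9 mg/L

Flow-weighted average: C = (440.0·10.00 + 20.40·303.0) / 460.4 = 10580/460.4 = 22.98 mg/L; combined flow 460.4 ML/d.
Half-life 0.285 d → k = ln 2 / 0.285 = 2.432 d⁻¹.
Applying C = C₀e^(−kt): 22.98 × 0.4392 = 10.09 mg/L.
Second outfall: C = (460.4·10.09 + 74.00·225.0)/534.4 = 39.85 mg/L.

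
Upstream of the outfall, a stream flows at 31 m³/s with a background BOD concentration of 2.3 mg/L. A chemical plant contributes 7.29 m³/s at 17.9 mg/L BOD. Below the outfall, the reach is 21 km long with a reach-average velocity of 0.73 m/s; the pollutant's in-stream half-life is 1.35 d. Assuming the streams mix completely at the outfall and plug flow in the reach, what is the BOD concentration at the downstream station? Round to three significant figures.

4.44 mg/L

Flow-weighted average: C = (31.00·2.300 + 7.290·17.90) / 38.29 = 201.8/38.29 = 5.270 mg/L.
Travel time t = 21·1000 / 0.73 = 28770 s = 7.991 h.
Half-life 1.35 d → k = ln 2 / 1.35 = 0.5134 d⁻¹.
After decay, C = 5.270 × e^(−kt) = 5.270 × 0.8429 = 4.442 mg/L.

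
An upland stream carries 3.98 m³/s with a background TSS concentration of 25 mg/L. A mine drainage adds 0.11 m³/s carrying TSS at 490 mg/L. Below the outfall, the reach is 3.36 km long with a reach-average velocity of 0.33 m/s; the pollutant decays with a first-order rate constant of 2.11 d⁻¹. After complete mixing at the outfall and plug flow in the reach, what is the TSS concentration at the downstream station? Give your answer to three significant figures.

29.2 mg/L

Flow-weighted average: C = (3.980·25.00 + 0.1100·490.0) / 4.090 = 153.4/4.090 = 37.51 mg/L.
Travel time t = 3.36·1000 / 0.33 = 10180 s = 2.828 h.
Decay over the reach: 37.51·exp(−kt) = 37.51·0.7799 = 29.25 mg/L.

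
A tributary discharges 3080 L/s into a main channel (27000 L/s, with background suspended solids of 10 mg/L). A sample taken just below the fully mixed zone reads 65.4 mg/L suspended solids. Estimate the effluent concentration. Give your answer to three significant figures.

Mass balance: 27000·10.00 + 3080·Cₑ = 30080·65.40
→ Cₑ = (30080·65.40 − 27000·10.00) / 3080 = 551.0 mg/L.

551 mg/L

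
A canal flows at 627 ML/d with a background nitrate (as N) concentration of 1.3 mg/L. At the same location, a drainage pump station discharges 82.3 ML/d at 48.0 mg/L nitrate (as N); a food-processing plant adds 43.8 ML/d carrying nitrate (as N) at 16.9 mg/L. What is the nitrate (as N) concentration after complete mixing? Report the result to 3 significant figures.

7.31 mg/L

After mixing, C = (627.0·1.300 + 82.30·48.00 + 43.80·16.90) / 753.1 = 5506/753.1 = 7.311 mg/L.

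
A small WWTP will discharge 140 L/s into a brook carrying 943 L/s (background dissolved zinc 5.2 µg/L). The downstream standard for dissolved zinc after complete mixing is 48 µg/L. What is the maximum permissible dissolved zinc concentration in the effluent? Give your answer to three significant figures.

336 µg/L

At the limit, (Qr·Cr + Qe·Cₑ)/(Qr + Qe) = 48:
Cₑ = (1083·48 − 943.0·5.200) / 140.0 = 336.3 µg/L.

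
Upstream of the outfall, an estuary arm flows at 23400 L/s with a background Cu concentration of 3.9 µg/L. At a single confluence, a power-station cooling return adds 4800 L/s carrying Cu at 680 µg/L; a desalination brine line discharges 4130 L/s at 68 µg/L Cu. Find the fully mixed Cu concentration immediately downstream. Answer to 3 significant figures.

112 µg/L

Mass balance: C = (23400·3.900 + 4800·680.0 + 4130·68.00) / 32330 = 3636000/32330 = 112.5 µg/L.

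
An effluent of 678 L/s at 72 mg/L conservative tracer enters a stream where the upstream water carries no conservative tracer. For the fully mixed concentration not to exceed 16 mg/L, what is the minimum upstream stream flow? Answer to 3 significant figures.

Set C_mix = 16: (Q·0 + 678.0·72.00) / (Q + 678.0) = 16
→ Q = 678.0·(72.00 − 16)/(16 − 0) = 2373 L/s.

2370 L/s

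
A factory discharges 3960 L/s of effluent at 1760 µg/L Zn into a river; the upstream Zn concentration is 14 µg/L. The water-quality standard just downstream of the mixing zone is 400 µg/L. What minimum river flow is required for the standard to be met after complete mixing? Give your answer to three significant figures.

14000 L/s

Set C_mix = 400: (Q·14.00 + 3960·1760) / (Q + 3960) = 400
→ Q = 3960·(1760 − 400)/(400 − 14.00) = 13950 L/s.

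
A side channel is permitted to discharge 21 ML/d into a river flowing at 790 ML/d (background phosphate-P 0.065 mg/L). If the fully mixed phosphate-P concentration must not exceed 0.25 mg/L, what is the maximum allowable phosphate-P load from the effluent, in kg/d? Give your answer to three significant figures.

Mass balance at the limit: 790.0·0.06500 + 21.00·Cₑ = 811.0·0.25 → Cₑ = 7.210 mg/L.
21.00 ML/d = 0.2431 m³/s. Load = 0.2431 m³/s × 7.210 g/m³ × 86 400 s/d = 151.4 kg/d.

151 kg/d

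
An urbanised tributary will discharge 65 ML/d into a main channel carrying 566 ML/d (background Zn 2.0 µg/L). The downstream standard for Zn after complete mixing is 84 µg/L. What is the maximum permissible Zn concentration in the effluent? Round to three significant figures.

At the limit, (Qr·Cr + Qe·Cₑ)/(Qr + Qe) = 84:
Cₑ = (631.0·84 − 566.0·2.000) / 65.00 = 798.0 µg/L.

798 µg/L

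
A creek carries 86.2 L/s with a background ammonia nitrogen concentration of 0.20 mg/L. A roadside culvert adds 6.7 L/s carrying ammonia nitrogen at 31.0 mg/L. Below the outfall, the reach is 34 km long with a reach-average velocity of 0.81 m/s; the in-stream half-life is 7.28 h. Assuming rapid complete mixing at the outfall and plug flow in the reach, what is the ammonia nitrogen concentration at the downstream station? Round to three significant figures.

Mass balance: C = (86.20·0.2000 + 6.700·31.00) / 92.90 = 224.9/92.90 = 2.421 mg/L.
Travel time t = 34·1000 / 0.81 = 41980 s = 11.66 h.
Half-life 7.28 h → k = ln 2 / 7.28 = 0.09521 h⁻¹ = 2.285 d⁻¹.
Applying C = C₀e^(−kt): 2.421 × 0.3295 = 0.7978 mg/L.

0.798 mg/L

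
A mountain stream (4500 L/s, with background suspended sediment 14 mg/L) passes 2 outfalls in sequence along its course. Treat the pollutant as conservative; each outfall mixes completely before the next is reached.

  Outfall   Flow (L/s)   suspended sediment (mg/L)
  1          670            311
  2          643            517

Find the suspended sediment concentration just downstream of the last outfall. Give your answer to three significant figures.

104 mg/L

Below outfall 1: Q → 5170 L/s, C = (4500·14.00 + 670.0·311.0)/5170 = 52.49 mg/L.
Below outfall 2: Q → 5813 L/s, C = (5170·52.49 + 643.0·517.0)/5813 = 103.9 mg/L.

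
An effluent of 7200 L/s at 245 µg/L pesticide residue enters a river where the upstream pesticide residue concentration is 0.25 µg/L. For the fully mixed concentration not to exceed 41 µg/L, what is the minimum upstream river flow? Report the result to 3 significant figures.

36000 L/s

Set C_mix = 41: (Q·0.2500 + 7200·245.0) / (Q + 7200) = 41
→ Q = 7200·(245.0 − 41)/(41 − 0.2500) = 36040 L/s.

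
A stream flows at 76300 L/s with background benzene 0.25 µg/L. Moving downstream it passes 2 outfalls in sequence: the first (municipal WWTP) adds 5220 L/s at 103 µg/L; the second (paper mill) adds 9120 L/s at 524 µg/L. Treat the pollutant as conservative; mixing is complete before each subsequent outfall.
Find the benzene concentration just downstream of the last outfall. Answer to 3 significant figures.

Below outfall 1: Q → 81520 L/s, C = (76300·0.2500 + 5220·103.0)/81520 = 6.829 µg/L.
Below outfall 2: Q → 90640 L/s, C = (81520·6.829 + 9120·524.0)/90640 = 58.87 µg/L.

58.9 µg/L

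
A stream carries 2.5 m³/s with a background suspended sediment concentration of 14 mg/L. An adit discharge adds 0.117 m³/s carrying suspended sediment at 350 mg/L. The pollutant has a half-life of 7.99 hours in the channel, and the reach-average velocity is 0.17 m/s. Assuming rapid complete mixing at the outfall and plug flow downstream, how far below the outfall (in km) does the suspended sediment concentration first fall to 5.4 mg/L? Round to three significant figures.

11.9 km

Mixed concentration C = ΣQC/ΣQ = (2.500·14.00 + 0.1170·350.0) / 2.617 = 75.95/2.617 = 29.02 mg/L.
Half-life 7.99 h → k = ln 2 / 7.99 = 0.08675 h⁻¹ = 2.082 d⁻¹.
Set 29.02·exp(−k·t) = 5.4 → t = ln(29.02/5.4)/k = 69780 s = 19.38 h.
Distance = v·t = 0.17·69780 = 11860 m = 11.86 km.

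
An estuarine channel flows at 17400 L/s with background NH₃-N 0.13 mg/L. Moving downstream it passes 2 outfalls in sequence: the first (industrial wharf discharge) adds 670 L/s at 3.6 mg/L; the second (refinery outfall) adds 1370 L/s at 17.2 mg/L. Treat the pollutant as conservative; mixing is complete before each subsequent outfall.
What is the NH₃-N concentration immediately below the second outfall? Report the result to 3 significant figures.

1.45 mg/L

After outfall 1: Q = 17400 + 670.0 = 18070 L/s; C = (17400·0.1300 + 670.0·3.600)/18070 = 0.2587 mg/L.
After outfall 2: Q = 18070 + 1370 = 19440 L/s; C = (18070·0.2587 + 1370·17.20)/19440 = 1.453 mg/L.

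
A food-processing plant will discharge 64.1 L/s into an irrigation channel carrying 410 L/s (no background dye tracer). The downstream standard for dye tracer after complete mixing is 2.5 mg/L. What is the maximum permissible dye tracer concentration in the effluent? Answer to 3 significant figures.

At the limit, (Qr·Cr + Qe·Cₑ)/(Qr + Qe) = 2.5:
Cₑ = (474.1·2.5 − 410.0·0) / 64.10 = 18.49 mg/L.

18.5 mg/L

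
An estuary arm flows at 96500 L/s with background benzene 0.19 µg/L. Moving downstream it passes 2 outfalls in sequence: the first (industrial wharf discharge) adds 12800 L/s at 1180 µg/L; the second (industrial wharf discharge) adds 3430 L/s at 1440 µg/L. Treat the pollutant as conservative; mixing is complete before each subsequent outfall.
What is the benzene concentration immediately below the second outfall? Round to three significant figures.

Below outfall 1: Q → 109300 L/s, C = (96500·0.1900 + 12800·1180)/109300 = 138.4 µg/L.
Below outfall 2: Q → 112700 L/s, C = (109300·138.4 + 3430·1440)/112700 = 178.0 µg/L.

178 µg/L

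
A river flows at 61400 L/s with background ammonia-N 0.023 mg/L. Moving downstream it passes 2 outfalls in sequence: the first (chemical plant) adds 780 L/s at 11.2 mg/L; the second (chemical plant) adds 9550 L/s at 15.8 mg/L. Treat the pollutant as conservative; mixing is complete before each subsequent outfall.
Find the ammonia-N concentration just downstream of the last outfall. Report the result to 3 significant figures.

2.25 mg/L

Outfall 1: combined Q = 62180 L/s; C = (61400·0.02300 + 780.0·11.20)/62180 = 0.1632 mg/L.
Outfall 2: combined Q = 71730 L/s; C = (62180·0.1632 + 9550·15.80)/71730 = 2.245 mg/L.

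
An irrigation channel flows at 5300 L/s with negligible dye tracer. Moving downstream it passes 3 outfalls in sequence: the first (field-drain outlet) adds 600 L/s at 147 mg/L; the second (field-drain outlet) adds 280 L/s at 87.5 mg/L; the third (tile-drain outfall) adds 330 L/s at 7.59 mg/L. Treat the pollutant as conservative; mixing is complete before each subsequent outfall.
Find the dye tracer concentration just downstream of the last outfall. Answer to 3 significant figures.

17.7 mg/L

After outfall 1: Q = 5300 + 600.0 = 5900 L/s; C = (5300·0 + 600.0·147.0)/5900 = 14.95 mg/L.
After outfall 2: Q = 5900 + 280.0 = 6180 L/s; C = (5900·14.95 + 280.0·87.50)/6180 = 18.24 mg/L.
After outfall 3: Q = 6180 + 330.0 = 6510 L/s; C = (6180·18.24 + 330.0·7.590)/6510 = 17.70 mg/L.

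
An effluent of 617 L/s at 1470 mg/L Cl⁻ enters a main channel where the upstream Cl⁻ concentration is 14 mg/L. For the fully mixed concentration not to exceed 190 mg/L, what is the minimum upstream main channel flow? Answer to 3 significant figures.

Set C_mix = 190: (Q·14.00 + 617.0·1470) / (Q + 617.0) = 190
→ Q = 617.0·(1470 − 190)/(190 − 14.00) = 4487 L/s.

4490 L/s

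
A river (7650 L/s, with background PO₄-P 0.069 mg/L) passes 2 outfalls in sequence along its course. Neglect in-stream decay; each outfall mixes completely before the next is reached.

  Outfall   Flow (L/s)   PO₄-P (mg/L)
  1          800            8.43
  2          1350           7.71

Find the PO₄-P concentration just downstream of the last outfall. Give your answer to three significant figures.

After outfall 1: Q = 7650 + 800.0 = 8450 L/s; C = (7650·0.06900 + 800.0·8.430)/8450 = 0.8606 mg/L.
After outfall 2: Q = 8450 + 1350 = 9800 L/s; C = (8450·0.8606 + 1350·7.710)/9800 = 1.804 mg/L.

1.80 mg/L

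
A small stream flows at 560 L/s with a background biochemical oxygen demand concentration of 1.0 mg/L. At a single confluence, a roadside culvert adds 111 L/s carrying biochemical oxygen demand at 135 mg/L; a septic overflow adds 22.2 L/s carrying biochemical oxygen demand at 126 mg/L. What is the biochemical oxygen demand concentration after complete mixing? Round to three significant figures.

After mixing, C = (560.0·1.000 + 111.0·135.0 + 22.20·126.0) / 693.2 = 18340/693.2 = 26.46 mg/L.

26.5 mg/L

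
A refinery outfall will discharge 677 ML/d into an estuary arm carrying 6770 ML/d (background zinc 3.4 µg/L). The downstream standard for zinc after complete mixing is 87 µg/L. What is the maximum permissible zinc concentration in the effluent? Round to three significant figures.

923 µg/L

At the limit, (Qr·Cr + Qe·Cₑ)/(Qr + Qe) = 87:
Cₑ = (7447·87 − 6770·3.400) / 677.0 = 923.0 µg/L.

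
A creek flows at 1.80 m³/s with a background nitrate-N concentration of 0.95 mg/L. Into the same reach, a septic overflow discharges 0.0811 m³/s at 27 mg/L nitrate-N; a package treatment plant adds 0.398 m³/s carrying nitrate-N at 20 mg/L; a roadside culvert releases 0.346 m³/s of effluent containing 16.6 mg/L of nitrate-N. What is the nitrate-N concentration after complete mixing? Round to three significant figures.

Mass balance: C = (1.800·0.9500 + 0.08110·27.00 + 0.3980·20.00 + 0.3460·16.60) / 2.625 = 17.60/2.625 = 6.706 mg/L.

6.71 mg/L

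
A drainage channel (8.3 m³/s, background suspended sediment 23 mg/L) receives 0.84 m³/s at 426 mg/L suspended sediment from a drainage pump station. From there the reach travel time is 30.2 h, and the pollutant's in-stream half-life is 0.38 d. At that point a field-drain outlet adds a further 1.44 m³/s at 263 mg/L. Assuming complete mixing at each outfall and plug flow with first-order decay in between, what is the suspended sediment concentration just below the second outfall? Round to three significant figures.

After mixing, C = (8.300·23.00 + 0.8400·426.0) / 9.140 = 548.7/9.140 = 60.04 mg/L; combined flow 9.140 m³/s.
Half-life 0.38 d → k = ln 2 / 0.38 = 1.824 d⁻¹.
After decay, C = 60.04 × e^(−kt) = 60.04 × 0.1007 = 6.048 mg/L.
At the second outfall, C = (9.140·6.048 + 1.440·263.0) / (9.140 + 1.440) = 41.02 mg/L.

41.0 mg/L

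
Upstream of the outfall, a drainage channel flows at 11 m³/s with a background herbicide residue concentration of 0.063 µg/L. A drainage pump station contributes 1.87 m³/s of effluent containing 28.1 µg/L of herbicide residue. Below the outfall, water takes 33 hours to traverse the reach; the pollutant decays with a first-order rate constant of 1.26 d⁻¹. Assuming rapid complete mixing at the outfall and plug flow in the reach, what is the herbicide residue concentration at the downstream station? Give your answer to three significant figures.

0.732 µg/L

After mixing, C = (11.00·0.06300 + 1.870·28.10) / 12.87 = 53.24/12.87 = 4.137 µg/L.
Decay over the reach: 4.137·exp(−kt) = 4.137·0.1768 = 0.7316 µg/L.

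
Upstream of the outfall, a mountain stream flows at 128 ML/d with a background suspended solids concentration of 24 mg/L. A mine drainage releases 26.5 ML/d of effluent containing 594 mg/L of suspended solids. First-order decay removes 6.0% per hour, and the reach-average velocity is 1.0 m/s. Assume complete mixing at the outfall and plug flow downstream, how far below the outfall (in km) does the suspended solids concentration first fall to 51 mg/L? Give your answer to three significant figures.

50.6 km

After mixing, C = (128.0·24.00 + 26.50·594.0) / 154.5 = 18810/154.5 = 121.8 mg/L.
6.0%/h lost → k = −ln(1 − 0.06) = 0.06188 h⁻¹.
Set 121.8·exp(−k·t) = 51 → t = ln(121.8/51)/k = 50630 s = 14.07 h.
Distance = v·t = 1.0·50630 = 50630 m = 50.63 km.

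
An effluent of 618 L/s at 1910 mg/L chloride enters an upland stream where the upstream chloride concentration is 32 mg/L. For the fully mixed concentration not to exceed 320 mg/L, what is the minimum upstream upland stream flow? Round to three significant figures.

3410 L/s

Set C_mix = 320: (Q·32.00 + 618.0·1910) / (Q + 618.0) = 320
→ Q = 618.0·(1910 − 320)/(320 − 32.00) = 3412 L/s.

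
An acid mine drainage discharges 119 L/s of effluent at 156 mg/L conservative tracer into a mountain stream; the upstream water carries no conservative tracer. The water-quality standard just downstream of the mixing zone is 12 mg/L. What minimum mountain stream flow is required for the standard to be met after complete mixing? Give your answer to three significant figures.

1430 L/s

Set C_mix = 12: (Q·0 + 119.0·156.0) / (Q + 119.0) = 12
→ Q = 119.0·(156.0 − 12)/(12 − 0) = 1428 L/s.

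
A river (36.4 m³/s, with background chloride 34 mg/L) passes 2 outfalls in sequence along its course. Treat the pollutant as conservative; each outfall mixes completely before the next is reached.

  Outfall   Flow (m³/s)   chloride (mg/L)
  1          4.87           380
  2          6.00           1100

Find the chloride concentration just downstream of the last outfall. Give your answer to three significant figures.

Below outfall 1: Q → 41.27 m³/s, C = (36.40·34.00 + 4.870·380.0)/41.27 = 74.83 mg/L.
Below outfall 2: Q → 47.27 m³/s, C = (41.27·74.83 + 6.000·1100)/47.27 = 205.0 mg/L.

205 mg/L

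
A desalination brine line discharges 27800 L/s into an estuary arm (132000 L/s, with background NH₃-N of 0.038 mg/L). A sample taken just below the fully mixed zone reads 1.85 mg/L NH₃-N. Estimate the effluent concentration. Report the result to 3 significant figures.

Mass balance: 132000·0.03800 + 27800·Cₑ = 159800·1.850
→ Cₑ = (159800·1.850 − 132000·0.03800) / 27800 = 10.45 mg/L.

10.5 mg/L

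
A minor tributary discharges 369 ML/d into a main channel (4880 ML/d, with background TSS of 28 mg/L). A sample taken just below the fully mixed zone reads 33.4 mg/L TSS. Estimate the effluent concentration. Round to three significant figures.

105 mg/L

Mass balance: 4880·28.00 + 369.0·Cₑ = 5249·33.40
→ Cₑ = (5249·33.40 − 4880·28.00) / 369.0 = 104.8 mg/L.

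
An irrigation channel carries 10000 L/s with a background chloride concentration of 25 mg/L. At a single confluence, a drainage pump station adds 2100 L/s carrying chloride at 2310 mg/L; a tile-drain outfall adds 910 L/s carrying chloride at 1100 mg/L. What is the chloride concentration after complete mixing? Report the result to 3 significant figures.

469 mg/L

Mass balance: C = (10000·25.00 + 2100·2310 + 910.0·1100) / 13010 = 6102000/13010 = 469.0 mg/L.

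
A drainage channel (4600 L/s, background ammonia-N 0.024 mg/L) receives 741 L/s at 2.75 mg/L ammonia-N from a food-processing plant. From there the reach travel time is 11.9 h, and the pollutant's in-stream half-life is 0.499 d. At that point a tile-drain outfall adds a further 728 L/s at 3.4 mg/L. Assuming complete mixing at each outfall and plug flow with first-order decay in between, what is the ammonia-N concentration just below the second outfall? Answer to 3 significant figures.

0.586 mg/L

After mixing, C = (4600·0.02400 + 741.0·2.750) / 5341 = 2148/5341 = 0.4022 mg/L; combined flow 5341 L/s.
Half-life 0.499 d → k = ln 2 / 0.499 = 1.389 d⁻¹.
Applying C = C₀e^(−kt): 0.4022 × 0.5022 = 0.2020 mg/L.
Second outfall: C = (5341·0.2020 + 728.0·3.400)/6069 = 0.5856 mg/L.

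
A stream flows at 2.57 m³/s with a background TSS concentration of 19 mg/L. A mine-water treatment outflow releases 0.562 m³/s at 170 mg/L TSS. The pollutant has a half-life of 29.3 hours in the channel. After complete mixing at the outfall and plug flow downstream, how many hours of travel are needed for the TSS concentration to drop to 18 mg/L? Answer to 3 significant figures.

39.7 h

Mass balance: C = (2.570·19.00 + 0.5620·170.0) / 3.132 = 144.4/3.132 = 46.10 mg/L.
Half-life 29.3 h → k = ln 2 / 29.3 = 0.02366 h⁻¹ = 0.5678 d⁻¹.
46.10·exp(−k·t) = 18 → t = ln(46.10/18)/k = 143100 s = 39.75 h.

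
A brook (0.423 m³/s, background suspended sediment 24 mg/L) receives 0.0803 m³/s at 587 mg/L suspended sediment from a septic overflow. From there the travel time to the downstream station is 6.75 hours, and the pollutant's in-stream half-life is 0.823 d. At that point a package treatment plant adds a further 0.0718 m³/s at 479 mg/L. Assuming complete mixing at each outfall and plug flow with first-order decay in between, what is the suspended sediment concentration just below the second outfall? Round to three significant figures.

Mixed concentration C = ΣQC/ΣQ = (0.4230·24.00 + 0.08030·587.0) / 0.5033 = 57.29/0.5033 = 113.8 mg/L; combined flow 0.5033 m³/s.
Half-life 0.823 d → k = ln 2 / 0.823 = 0.8422 d⁻¹.
Applying C = C₀e^(−kt): 113.8 × 0.7891 = 89.82 mg/L.
Second outfall: C = (0.5033·89.82 + 0.07180·479.0)/0.5751 = 138.4 mg/L.

138 mg/L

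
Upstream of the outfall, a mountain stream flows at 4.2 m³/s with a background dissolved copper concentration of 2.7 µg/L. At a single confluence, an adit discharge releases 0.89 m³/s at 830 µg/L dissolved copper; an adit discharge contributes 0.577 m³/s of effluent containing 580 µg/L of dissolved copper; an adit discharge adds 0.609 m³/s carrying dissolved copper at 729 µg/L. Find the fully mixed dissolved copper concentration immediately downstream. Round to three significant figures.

Flow-weighted average: C = (4.200·2.700 + 0.8900·830.0 + 0.5770·580.0 + 0.6090·729.0) / 6.276 = 1529/6.276 = 243.6 µg/L.

244 µg/L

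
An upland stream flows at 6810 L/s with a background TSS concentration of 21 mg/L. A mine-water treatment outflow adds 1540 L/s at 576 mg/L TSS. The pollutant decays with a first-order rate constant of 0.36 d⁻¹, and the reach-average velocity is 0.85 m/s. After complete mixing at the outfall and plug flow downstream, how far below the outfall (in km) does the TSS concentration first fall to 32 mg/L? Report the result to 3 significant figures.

275 km

Mass balance: C = (6810·21.00 + 1540·576.0) / 8350 = 1030000/8350 = 123.4 mg/L.
Set 123.4·exp(−k·t) = 32 → t = ln(123.4/32)/k = 323800 s = 89.96 h.
Distance = v·t = 0.85·323800 = 275300 m = 275.3 km.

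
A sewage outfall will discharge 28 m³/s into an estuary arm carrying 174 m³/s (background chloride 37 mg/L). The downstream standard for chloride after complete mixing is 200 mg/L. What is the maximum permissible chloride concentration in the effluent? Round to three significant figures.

1210 mg/L

At the limit, (Qr·Cr + Qe·Cₑ)/(Qr + Qe) = 200:
Cₑ = (202.0·200 − 174.0·37.00) / 28.00 = 1213 mg/L.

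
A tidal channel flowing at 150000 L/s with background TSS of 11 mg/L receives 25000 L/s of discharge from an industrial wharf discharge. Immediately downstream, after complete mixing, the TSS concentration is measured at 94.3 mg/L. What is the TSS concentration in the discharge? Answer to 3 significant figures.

Mass balance: 150000·11.00 + 25000·Cₑ = 175000·94.30
→ Cₑ = (175000·94.30 − 150000·11.00) / 25000 = 594.1 mg/L.

594 mg/L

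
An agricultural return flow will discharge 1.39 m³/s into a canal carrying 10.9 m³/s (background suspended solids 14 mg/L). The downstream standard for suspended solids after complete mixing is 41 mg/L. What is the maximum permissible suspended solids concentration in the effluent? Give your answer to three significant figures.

At the limit, (Qr·Cr + Qe·Cₑ)/(Qr + Qe) = 41:
Cₑ = (12.29·41 − 10.90·14.00) / 1.390 = 252.7 mg/L.

253 mg/L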